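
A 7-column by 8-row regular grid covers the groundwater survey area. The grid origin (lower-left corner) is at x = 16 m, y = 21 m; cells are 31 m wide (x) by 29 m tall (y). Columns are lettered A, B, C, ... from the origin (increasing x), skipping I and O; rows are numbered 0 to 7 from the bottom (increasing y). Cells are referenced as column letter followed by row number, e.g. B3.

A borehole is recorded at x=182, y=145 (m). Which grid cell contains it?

Column index: ⌊(182 − 16) / 31⌋ = ⌊5.355⌋ = 5 → column F
Row offset from origin: ⌊(145 − 21) / 29⌋ = ⌊4.276⌋ = 4 → row 4

F4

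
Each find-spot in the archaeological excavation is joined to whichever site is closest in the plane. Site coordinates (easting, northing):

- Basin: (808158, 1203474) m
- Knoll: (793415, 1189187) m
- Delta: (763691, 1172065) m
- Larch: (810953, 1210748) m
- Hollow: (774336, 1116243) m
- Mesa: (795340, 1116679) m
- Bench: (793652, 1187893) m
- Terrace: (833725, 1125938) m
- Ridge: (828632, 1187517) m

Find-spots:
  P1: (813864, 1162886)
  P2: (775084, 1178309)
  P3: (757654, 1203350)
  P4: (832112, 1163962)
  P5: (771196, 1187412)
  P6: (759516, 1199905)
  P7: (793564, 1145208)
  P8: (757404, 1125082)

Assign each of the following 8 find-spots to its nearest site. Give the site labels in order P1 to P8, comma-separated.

P1 → Ridge (d²=824779985.00)
P2 → Delta (d²=168787985.00)
P3 → Delta (d²=1015196594.00)
P4 → Ridge (d²=566948425.00)
P5 → Delta (d²=291855434.00)
P6 → Delta (d²=792496225.00)
P7 → Mesa (d²=817058017.00)
P8 → Hollow (d²=364820545.00)

Ridge, Delta, Delta, Ridge, Delta, Delta, Mesa, Hollow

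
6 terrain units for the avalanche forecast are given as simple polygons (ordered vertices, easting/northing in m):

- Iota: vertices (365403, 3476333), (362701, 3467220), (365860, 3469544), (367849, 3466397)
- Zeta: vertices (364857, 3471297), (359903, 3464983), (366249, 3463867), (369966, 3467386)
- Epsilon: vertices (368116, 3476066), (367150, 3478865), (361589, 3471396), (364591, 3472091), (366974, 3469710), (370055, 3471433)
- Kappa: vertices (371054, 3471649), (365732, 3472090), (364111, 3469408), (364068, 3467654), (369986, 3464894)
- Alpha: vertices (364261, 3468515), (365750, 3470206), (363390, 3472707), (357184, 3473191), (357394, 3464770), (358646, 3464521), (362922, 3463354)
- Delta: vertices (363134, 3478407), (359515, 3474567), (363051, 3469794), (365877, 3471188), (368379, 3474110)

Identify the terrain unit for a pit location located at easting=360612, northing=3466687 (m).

Cast a ray rightward from (360612, 3466687). For each polygon, the edges (by vertex number in listed order) whose endpoints lie on opposite sides of northing = 3466687, where each meets that height, and whether that is right or left of the point:
Iota: 3–4 at easting≈367665.7 (right), 4–1 at easting≈367777.6 (right) → 2 crossings.
Zeta: 1–2 at easting≈361240.0 (right), 3–4 at easting≈369227.7 (right) → 2 crossings.
Epsilon: no edge straddles that height → 0 crossings.
Kappa: 4–5 at easting≈366141.4 (right), 5–1 at easting≈370269.5 (right) → 2 crossings.
Alpha: 4–5 at easting≈357346.2 (left), 7–1 at easting≈363786.7 (right) → 1 crossing.
Delta: no edge straddles that height → 0 crossings.
Only Alpha has an odd count, so the point is inside Alpha.

Alpha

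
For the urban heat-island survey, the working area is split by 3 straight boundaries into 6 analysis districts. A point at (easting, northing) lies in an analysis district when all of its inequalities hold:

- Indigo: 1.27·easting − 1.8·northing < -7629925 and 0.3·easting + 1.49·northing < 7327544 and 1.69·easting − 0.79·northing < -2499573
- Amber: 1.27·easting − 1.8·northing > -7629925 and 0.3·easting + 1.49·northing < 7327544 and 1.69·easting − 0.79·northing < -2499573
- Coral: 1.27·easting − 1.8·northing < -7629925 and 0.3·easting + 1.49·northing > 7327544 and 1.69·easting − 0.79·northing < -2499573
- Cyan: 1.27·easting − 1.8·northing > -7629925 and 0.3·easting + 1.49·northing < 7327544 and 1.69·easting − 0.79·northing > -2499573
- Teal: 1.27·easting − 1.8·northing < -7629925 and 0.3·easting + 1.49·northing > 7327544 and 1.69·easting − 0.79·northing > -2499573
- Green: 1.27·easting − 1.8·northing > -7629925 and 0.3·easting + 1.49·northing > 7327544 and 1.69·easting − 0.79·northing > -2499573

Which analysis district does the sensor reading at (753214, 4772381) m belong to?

1.27·753214 − 1.8·4772381 = -7633704.020, which is < -7629925
0.3·753214 + 1.49·4772381 = 7336811.890, which is > 7327544
1.69·753214 − 0.79·4772381 = -2497249.330, which is > -2499573
This sign pattern matches Teal.

Teal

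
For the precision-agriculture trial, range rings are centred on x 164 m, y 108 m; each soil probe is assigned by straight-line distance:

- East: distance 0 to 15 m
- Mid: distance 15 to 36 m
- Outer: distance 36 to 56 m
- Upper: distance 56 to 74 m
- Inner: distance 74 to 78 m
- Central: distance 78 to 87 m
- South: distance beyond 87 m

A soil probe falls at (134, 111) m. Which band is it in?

Mid

Distance = √((134−164)² + (111−108)²) = √(900.000 + 9.000) = 30.150 m.
15 ≤ 30.150 < 36 → Mid.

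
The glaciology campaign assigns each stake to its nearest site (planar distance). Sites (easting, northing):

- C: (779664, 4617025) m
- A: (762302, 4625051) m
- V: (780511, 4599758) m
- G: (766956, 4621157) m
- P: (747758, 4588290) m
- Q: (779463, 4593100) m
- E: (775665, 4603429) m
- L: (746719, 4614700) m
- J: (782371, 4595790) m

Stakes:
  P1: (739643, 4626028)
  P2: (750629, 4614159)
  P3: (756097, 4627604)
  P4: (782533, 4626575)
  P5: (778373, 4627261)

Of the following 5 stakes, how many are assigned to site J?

P1 → L
P2 → L
P3 → A
P4 → C
P5 → C
0 of the 5 go to J.

0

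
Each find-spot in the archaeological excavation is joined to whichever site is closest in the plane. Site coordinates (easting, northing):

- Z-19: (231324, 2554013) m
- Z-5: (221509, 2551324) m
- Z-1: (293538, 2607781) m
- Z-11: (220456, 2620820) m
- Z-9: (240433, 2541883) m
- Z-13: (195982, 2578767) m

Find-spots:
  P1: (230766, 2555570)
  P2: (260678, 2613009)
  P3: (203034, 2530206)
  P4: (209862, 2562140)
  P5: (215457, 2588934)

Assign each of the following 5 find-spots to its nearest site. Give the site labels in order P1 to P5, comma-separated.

P1 → Z-19 (d²=2735613.00)
P2 → Z-1 (d²=1107111584.00)
P3 → Z-5 (d²=787295549.00)
P4 → Z-5 (d²=252638465.00)
P5 → Z-13 (d²=482643514.00)

Z-19, Z-1, Z-5, Z-5, Z-13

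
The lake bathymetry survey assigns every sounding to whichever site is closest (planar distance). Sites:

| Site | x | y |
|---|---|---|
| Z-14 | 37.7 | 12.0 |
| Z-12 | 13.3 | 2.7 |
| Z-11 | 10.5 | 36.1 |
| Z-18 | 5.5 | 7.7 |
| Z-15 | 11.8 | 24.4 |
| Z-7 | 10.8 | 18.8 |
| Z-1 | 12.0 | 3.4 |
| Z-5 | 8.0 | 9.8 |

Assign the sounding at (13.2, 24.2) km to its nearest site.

Z-15

Squared distances to each site:
Z-14: 749.090; Z-12: 462.260; Z-11: 148.900; Z-18: 331.540; Z-15: 2.000; Z-7: 34.920; Z-1: 434.080; Z-5: 234.400.
Minimum at Z-15.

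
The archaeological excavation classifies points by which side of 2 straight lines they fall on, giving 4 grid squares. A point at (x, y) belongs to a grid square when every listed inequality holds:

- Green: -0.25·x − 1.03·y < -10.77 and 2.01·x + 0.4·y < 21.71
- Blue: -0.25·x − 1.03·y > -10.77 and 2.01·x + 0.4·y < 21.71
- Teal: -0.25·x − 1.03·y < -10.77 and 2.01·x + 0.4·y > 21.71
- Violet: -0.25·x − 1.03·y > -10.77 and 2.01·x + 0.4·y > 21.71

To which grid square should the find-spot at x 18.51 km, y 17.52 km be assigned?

Teal

-0.25·18.51 − 1.03·17.52 = -22.673, which is < -10.77
2.01·18.51 + 0.4·17.52 = 44.213, which is > 21.71
This sign pattern matches Teal.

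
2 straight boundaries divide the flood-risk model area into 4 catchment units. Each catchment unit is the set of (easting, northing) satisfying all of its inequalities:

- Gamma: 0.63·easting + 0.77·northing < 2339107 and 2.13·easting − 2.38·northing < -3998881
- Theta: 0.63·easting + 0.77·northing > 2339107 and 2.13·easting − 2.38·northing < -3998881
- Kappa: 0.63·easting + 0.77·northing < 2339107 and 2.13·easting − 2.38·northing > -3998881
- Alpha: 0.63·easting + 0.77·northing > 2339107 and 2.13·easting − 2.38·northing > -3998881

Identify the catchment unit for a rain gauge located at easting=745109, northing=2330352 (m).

0.63·745109 + 0.77·2330352 = 2263789.710, which is < 2339107
2.13·745109 − 2.38·2330352 = -3959155.590, which is > -3998881
This sign pattern matches Kappa.

Kappa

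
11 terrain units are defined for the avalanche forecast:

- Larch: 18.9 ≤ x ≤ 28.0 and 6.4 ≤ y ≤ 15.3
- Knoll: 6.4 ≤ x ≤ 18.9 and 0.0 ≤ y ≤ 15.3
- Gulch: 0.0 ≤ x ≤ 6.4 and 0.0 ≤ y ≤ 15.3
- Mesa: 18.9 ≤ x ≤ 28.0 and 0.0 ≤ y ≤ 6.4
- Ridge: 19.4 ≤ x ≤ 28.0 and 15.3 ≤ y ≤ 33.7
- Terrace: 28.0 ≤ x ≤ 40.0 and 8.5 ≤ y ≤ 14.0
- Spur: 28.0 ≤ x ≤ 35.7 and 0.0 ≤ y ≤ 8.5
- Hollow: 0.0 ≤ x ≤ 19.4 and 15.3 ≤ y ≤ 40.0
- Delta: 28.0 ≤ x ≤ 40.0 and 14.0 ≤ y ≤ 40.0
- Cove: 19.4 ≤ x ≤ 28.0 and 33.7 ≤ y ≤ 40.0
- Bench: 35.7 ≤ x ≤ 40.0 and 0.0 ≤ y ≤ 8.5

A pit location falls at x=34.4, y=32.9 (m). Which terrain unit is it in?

The point has x = 34.4 and y = 32.9.
Only Delta satisfies 28.0 ≤ x ≤ 40.0 and 14.0 ≤ y ≤ 40.0.

Delta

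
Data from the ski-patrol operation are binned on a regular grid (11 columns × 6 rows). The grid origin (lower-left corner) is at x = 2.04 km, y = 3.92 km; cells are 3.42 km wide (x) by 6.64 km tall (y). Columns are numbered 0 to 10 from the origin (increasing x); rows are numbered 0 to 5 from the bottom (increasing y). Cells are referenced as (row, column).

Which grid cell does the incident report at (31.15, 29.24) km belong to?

(3, 8)

Column index: ⌊(31.15 − 2.04) / 3.42⌋ = ⌊8.512⌋ = 8
Row offset from origin: ⌊(29.24 − 3.92) / 6.64⌋ = ⌊3.813⌋ = 3 → row 3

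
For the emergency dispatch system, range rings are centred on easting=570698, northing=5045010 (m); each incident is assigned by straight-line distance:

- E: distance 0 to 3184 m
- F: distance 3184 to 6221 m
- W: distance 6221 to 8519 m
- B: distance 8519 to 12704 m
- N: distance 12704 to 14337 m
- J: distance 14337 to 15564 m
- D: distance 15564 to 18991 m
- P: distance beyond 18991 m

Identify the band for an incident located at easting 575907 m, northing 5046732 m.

Distance = √((575907−570698)² + (5046732−5045010)²) = √(27133681.000 + 2965284.000) = 5486.252 m.
3184 ≤ 5486.252 < 6221 → F.

F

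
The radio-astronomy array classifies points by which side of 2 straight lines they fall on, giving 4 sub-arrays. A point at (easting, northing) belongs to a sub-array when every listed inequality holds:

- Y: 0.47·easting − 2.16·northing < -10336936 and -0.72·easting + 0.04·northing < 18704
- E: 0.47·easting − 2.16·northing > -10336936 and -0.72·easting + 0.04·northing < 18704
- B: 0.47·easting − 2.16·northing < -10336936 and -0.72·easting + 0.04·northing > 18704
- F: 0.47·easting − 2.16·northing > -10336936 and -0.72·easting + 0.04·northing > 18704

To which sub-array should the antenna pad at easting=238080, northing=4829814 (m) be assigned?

F

0.47·238080 − 2.16·4829814 = -10320500.640, which is > -10336936
-0.72·238080 + 0.04·4829814 = 21774.960, which is > 18704
This sign pattern matches F.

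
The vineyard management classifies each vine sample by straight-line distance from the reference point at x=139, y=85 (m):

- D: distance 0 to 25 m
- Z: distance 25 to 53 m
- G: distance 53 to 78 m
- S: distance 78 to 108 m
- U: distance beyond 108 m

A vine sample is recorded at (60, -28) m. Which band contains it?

U

Distance = √((60−139)² + (-28−85)²) = √(6241.000 + 12769.000) = 137.877 m.
108 ≤ 137.877 < ∞ → U.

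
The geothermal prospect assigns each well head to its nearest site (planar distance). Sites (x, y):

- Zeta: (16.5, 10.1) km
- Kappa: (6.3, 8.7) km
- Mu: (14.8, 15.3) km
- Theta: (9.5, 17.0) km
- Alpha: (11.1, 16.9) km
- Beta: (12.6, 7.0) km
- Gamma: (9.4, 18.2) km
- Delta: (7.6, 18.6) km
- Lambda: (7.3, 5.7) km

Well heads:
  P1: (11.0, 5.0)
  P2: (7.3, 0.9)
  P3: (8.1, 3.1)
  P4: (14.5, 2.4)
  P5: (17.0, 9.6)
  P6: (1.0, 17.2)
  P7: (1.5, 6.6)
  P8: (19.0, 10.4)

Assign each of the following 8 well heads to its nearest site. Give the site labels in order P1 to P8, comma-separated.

P1 → Beta (d²=6.56)
P2 → Lambda (d²=23.04)
P3 → Lambda (d²=7.40)
P4 → Beta (d²=24.77)
P5 → Zeta (d²=0.50)
P6 → Delta (d²=45.52)
P7 → Kappa (d²=27.45)
P8 → Zeta (d²=6.34)

Beta, Lambda, Lambda, Beta, Zeta, Delta, Kappa, Zeta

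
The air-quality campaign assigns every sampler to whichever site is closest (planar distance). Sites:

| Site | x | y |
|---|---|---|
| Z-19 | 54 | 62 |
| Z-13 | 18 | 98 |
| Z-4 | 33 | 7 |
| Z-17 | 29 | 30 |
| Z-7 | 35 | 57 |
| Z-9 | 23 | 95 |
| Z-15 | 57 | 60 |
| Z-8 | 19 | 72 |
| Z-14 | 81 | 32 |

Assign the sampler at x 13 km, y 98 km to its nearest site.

Squared distances to each site:
Z-19: 2977.000; Z-13: 25.000; Z-4: 8681.000; Z-17: 4880.000; Z-7: 2165.000; Z-9: 109.000; Z-15: 3380.000; Z-8: 712.000; Z-14: 8980.000.
Minimum at Z-13.

Z-13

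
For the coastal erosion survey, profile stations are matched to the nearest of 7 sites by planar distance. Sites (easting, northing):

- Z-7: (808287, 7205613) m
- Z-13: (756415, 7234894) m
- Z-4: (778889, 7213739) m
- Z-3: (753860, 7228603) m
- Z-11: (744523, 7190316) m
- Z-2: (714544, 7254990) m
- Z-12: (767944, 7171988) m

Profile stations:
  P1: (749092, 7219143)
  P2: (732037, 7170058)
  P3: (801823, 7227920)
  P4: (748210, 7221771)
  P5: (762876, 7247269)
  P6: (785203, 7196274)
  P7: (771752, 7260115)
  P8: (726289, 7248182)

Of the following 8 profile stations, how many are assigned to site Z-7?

1

P1 → Z-3
P2 → Z-11
P3 → Z-7
P4 → Z-3
P5 → Z-13
P6 → Z-4
P7 → Z-13
P8 → Z-2
1 of the 8 goes to Z-7.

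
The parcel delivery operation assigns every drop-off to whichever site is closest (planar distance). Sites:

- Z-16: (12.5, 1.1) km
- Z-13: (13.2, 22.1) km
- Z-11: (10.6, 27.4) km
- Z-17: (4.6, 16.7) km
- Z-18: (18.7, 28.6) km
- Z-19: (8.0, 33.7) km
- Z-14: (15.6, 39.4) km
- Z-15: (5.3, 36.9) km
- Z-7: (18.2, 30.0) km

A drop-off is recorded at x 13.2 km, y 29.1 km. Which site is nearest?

Squared distances to each site:
Z-16: 784.490; Z-13: 49.000; Z-11: 9.650; Z-17: 227.720; Z-18: 30.500; Z-19: 48.200; Z-14: 111.850; Z-15: 123.250; Z-7: 25.810.
Minimum at Z-11.

Z-11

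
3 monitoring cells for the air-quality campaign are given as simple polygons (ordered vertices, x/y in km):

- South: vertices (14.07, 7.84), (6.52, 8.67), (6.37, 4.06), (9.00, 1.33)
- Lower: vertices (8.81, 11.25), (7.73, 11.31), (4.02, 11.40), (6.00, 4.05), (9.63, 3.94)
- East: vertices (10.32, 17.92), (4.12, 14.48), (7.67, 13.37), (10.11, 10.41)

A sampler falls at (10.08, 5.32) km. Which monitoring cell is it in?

South

Cast a ray rightward from (10.08, 5.32). For each polygon, the edges (by vertex number in listed order) whose endpoints lie on opposite sides of y = 5.32, where each meets that height, and whether that is right or left of the point:
South: 2–3 at x≈6.411 (left), 4–1 at x≈12.107 (right) → 1 crossing.
Lower: 3–4 at x≈5.658 (left), 5–1 at x≈9.475 (left) → 0 crossings.
East: no edge straddles that height → 0 crossings.
Only South has an odd count, so the point is inside South.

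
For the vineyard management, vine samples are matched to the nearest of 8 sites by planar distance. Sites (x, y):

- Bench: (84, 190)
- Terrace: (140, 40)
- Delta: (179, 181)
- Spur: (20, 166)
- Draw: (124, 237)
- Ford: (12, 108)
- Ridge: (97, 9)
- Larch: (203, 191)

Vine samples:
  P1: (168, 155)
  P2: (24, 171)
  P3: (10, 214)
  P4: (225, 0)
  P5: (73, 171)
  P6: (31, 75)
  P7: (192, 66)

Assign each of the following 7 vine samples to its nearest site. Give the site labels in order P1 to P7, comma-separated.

Delta, Spur, Spur, Terrace, Bench, Ford, Terrace

P1 → Delta (d²=797.00)
P2 → Spur (d²=41.00)
P3 → Spur (d²=2404.00)
P4 → Terrace (d²=8825.00)
P5 → Bench (d²=482.00)
P6 → Ford (d²=1450.00)
P7 → Terrace (d²=3380.00)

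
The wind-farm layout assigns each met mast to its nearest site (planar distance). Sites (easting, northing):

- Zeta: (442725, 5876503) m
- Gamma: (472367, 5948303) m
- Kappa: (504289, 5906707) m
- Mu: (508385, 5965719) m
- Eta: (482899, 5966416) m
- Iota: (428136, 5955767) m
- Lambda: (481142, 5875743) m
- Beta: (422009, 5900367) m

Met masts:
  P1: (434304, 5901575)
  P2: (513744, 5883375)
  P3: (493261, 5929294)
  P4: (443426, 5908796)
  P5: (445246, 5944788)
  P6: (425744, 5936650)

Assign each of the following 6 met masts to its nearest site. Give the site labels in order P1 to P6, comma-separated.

P1 → Beta (d²=152626289.00)
P2 → Kappa (d²=633779249.00)
P3 → Kappa (d²=631789353.00)
P4 → Beta (d²=529735930.00)
P5 → Iota (d²=413290541.00)
P6 → Iota (d²=371181353.00)

Beta, Kappa, Kappa, Beta, Iota, Iota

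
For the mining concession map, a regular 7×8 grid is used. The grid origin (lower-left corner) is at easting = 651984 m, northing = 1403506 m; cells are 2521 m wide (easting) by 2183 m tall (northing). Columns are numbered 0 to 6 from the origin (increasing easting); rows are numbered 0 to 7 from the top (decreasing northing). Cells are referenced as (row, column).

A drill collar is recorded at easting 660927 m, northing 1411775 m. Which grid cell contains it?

Column index: ⌊(660927 − 651984) / 2521⌋ = ⌊3.547⌋ = 3
Row offset from origin: ⌊(1411775 − 1403506) / 2183⌋ = ⌊3.788⌋ = 3 → row 4 (counted from top)

(4, 3)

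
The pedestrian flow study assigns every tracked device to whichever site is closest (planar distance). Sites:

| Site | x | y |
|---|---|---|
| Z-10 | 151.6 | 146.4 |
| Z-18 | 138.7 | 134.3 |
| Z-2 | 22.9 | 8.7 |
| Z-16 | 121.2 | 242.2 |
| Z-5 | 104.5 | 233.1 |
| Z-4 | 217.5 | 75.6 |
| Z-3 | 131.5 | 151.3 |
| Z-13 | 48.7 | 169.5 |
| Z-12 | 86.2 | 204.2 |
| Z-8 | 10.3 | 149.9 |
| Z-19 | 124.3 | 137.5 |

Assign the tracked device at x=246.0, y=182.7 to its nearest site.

Squared distances to each site:
Z-10: 10229.050; Z-18: 13855.850; Z-2: 80049.610; Z-16: 19115.290; Z-5: 22562.410; Z-4: 12282.660; Z-3: 14096.210; Z-13: 39101.530; Z-12: 25998.290; Z-8: 56630.330; Z-19: 16853.930.
Minimum at Z-10.

Z-10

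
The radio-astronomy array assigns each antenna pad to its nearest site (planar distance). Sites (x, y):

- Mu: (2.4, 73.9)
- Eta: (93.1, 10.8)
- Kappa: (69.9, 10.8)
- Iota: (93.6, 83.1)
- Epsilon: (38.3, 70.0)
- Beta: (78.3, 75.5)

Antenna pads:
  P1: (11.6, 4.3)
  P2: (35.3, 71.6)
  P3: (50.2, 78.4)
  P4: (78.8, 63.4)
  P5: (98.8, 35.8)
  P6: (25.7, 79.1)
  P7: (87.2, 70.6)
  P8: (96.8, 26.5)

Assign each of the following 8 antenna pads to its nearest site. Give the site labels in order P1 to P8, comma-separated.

Kappa, Epsilon, Epsilon, Beta, Eta, Epsilon, Beta, Eta

P1 → Kappa (d²=3441.14)
P2 → Epsilon (d²=11.56)
P3 → Epsilon (d²=212.17)
P4 → Beta (d²=146.66)
P5 → Eta (d²=657.49)
P6 → Epsilon (d²=241.57)
P7 → Beta (d²=103.22)
P8 → Eta (d²=260.18)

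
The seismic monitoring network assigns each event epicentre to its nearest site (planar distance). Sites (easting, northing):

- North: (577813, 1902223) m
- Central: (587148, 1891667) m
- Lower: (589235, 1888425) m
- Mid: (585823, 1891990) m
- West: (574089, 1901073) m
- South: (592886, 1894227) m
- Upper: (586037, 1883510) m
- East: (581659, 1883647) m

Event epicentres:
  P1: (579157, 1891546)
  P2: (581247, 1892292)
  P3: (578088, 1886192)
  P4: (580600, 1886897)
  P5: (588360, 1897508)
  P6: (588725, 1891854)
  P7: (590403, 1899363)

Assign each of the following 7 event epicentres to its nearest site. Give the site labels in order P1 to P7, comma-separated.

Mid, Mid, East, East, South, Central, South

P1 → Mid (d²=44632692.00)
P2 → Mid (d²=21030980.00)
P3 → East (d²=19229066.00)
P4 → East (d²=11683981.00)
P5 → South (d²=31249637.00)
P6 → Central (d²=2521898.00)
P7 → South (d²=32543785.00)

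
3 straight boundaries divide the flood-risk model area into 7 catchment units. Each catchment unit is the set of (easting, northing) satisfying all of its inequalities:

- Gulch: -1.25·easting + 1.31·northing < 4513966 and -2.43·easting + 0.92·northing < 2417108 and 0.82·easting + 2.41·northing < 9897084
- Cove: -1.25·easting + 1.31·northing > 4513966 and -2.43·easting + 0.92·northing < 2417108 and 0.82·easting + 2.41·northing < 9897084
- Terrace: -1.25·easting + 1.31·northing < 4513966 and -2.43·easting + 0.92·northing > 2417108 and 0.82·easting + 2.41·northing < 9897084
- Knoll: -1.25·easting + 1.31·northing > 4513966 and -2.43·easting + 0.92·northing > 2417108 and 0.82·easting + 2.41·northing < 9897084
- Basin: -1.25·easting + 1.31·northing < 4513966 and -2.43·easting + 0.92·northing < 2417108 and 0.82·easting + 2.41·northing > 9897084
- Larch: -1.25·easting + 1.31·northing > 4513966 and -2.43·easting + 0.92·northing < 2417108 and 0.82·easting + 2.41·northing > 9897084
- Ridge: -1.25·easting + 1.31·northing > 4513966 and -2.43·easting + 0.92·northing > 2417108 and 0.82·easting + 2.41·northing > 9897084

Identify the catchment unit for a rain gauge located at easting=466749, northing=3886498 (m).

Terrace

-1.25·466749 + 1.31·3886498 = 4507876.130, which is < 4513966
-2.43·466749 + 0.92·3886498 = 2441378.090, which is > 2417108
0.82·466749 + 2.41·3886498 = 9749194.360, which is < 9897084
This sign pattern matches Terrace.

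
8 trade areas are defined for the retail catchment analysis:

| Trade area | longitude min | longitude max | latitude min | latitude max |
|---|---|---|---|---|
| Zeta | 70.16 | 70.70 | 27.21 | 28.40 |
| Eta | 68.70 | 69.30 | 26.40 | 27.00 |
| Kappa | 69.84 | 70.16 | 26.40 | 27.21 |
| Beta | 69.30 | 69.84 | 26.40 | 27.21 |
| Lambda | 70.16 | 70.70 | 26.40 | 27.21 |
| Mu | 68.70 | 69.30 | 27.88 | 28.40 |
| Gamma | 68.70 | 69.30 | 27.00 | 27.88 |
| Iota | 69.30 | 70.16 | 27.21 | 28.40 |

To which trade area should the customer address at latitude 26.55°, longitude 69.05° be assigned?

The point has longitude = 69.05 and latitude = 26.55.
Only Eta satisfies 68.70 ≤ longitude ≤ 69.30 and 26.40 ≤ latitude ≤ 27.00.

Eta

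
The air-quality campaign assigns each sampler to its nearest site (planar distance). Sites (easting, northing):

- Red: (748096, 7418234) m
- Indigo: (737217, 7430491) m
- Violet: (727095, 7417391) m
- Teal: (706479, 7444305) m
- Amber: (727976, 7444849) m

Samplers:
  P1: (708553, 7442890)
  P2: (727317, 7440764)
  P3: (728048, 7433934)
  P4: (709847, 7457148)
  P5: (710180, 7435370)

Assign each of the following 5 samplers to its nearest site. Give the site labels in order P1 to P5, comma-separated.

P1 → Teal (d²=6303701.00)
P2 → Amber (d²=17121506.00)
P3 → Indigo (d²=95924810.00)
P4 → Teal (d²=176286073.00)
P5 → Teal (d²=93531626.00)

Teal, Amber, Indigo, Teal, Teal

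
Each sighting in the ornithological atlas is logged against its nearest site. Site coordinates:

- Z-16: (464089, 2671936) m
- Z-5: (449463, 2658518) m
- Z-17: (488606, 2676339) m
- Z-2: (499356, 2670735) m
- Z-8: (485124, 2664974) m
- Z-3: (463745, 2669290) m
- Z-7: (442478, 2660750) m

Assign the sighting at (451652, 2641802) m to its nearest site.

Z-5

Squared distances to each site:
Z-16: 1062736925.000; Z-5: 284216377.000; Z-17: 2558402485.000; Z-2: 3112790105.000; Z-8: 1657316368.000; Z-3: 901830793.000; Z-7: 443188980.000.
Minimum at Z-5.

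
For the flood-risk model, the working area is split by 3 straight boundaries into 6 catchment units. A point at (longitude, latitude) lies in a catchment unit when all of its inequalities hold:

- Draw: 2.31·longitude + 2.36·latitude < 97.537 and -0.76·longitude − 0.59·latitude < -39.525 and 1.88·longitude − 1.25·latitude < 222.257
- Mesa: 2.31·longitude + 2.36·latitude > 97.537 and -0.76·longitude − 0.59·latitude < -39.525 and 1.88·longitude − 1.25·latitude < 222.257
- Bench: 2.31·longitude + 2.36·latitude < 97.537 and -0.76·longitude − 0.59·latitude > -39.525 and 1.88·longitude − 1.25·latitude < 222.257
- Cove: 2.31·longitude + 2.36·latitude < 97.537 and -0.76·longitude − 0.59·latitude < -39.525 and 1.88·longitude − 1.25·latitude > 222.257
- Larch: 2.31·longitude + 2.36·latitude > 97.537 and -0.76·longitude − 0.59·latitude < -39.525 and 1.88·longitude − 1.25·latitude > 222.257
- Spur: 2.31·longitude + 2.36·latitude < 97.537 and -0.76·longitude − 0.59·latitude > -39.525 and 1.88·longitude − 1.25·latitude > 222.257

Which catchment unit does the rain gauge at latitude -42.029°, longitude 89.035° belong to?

2.31·89.035 + 2.36·-42.029 = 106.482, which is > 97.537
-0.76·89.035 − 0.59·-42.029 = -42.869, which is < -39.525
1.88·89.035 − 1.25·-42.029 = 219.922, which is < 222.257
This sign pattern matches Mesa.

Mesa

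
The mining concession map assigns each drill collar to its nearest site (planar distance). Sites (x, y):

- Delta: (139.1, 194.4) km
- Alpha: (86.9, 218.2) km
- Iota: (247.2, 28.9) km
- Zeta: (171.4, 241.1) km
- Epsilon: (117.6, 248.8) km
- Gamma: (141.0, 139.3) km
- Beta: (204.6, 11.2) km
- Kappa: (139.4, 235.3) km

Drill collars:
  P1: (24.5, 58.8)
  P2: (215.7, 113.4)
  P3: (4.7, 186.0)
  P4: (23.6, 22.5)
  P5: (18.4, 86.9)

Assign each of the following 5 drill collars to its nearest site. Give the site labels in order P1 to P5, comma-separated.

P1 → Gamma (d²=20052.50)
P2 → Gamma (d²=6250.90)
P3 → Alpha (d²=7793.68)
P4 → Gamma (d²=27425.00)
P5 → Gamma (d²=17776.52)

Gamma, Gamma, Alpha, Gamma, Gamma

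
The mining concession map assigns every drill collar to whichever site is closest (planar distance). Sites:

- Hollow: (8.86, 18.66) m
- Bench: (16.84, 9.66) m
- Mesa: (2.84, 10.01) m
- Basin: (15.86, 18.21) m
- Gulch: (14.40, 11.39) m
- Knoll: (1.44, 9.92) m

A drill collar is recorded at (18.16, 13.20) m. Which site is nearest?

Bench

Squared distances to each site:
Hollow: 116.302; Bench: 14.274; Mesa: 244.879; Basin: 30.390; Gulch: 17.414; Knoll: 290.317.
Minimum at Bench.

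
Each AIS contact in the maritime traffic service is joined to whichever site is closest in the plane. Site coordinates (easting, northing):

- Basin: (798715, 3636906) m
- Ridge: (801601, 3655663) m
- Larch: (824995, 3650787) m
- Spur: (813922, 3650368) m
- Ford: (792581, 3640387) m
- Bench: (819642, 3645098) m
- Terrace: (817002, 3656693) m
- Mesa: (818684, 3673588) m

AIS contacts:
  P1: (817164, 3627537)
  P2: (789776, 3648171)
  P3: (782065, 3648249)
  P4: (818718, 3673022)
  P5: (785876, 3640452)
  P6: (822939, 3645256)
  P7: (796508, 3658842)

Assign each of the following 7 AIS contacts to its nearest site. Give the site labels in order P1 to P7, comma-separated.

Bench, Ford, Ford, Mesa, Ford, Bench, Ridge

P1 → Bench (d²=314529205.00)
P2 → Ford (d²=68458681.00)
P3 → Ford (d²=172397300.00)
P4 → Mesa (d²=321512.00)
P5 → Ford (d²=44961250.00)
P6 → Bench (d²=10895173.00)
P7 → Ridge (d²=36044690.00)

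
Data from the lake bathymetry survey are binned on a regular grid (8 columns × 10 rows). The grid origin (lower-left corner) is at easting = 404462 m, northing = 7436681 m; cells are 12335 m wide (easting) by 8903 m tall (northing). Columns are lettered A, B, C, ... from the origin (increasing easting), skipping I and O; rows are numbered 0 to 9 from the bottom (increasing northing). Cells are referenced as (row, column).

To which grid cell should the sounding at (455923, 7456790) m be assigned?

Column index: ⌊(455923 − 404462) / 12335⌋ = ⌊4.172⌋ = 4 → column E
Row offset from origin: ⌊(7456790 − 7436681) / 8903⌋ = ⌊2.259⌋ = 2 → row 2

(2, E)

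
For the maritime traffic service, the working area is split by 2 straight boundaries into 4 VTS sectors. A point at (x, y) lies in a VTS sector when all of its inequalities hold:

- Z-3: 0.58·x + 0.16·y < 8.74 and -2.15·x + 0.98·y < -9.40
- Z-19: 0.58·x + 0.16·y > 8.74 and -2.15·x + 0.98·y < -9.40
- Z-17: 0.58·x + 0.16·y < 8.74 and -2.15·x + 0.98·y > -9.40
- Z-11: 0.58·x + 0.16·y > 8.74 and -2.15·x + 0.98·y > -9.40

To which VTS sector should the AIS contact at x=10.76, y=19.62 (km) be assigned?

Z-11

0.58·10.76 + 0.16·19.62 = 9.380, which is > 8.74
-2.15·10.76 + 0.98·19.62 = -3.906, which is > -9.40
This sign pattern matches Z-11.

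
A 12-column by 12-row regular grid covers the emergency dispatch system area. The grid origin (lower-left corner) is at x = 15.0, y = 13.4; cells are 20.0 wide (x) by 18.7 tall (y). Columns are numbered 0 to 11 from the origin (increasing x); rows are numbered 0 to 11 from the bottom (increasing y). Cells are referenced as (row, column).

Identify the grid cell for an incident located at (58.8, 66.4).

(2, 2)

Column index: ⌊(58.8 − 15.0) / 20.0⌋ = ⌊2.190⌋ = 2
Row offset from origin: ⌊(66.4 − 13.4) / 18.7⌋ = ⌊2.834⌋ = 2 → row 2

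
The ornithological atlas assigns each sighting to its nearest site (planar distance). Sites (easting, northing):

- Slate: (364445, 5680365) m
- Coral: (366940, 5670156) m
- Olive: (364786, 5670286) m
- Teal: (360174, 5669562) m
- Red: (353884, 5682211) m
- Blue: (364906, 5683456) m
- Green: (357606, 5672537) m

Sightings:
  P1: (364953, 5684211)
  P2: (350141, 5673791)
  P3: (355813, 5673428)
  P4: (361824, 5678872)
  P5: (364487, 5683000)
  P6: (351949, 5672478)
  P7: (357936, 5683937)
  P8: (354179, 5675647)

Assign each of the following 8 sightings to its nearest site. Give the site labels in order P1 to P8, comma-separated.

P1 → Blue (d²=572234.00)
P2 → Green (d²=57298741.00)
P3 → Green (d²=4008730.00)
P4 → Slate (d²=9098690.00)
P5 → Blue (d²=383497.00)
P6 → Green (d²=32005130.00)
P7 → Red (d²=19397780.00)
P8 → Green (d²=21416429.00)

Blue, Green, Green, Slate, Blue, Green, Red, Green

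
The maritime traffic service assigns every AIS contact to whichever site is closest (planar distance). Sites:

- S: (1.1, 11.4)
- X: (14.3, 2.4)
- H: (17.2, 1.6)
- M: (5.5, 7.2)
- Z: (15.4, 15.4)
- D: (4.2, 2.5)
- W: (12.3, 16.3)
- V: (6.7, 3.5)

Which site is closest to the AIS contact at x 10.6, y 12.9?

W

Squared distances to each site:
S: 92.500; X: 123.940; H: 171.250; M: 58.500; Z: 29.290; D: 149.120; W: 14.450; V: 103.570.
Minimum at W.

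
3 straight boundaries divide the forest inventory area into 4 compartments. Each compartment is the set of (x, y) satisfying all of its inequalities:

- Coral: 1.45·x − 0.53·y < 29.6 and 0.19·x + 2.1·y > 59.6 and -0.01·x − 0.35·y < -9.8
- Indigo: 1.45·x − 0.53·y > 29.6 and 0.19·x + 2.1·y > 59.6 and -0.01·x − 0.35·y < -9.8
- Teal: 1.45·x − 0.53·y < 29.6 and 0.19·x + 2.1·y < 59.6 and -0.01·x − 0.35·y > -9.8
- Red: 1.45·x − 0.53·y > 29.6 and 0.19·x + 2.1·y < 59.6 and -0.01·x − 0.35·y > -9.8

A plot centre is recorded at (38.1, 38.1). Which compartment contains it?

Indigo

1.45·38.1 − 0.53·38.1 = 35.052, which is > 29.6
0.19·38.1 + 2.1·38.1 = 87.249, which is > 59.6
-0.01·38.1 − 0.35·38.1 = -13.716, which is < -9.8
This sign pattern matches Indigo.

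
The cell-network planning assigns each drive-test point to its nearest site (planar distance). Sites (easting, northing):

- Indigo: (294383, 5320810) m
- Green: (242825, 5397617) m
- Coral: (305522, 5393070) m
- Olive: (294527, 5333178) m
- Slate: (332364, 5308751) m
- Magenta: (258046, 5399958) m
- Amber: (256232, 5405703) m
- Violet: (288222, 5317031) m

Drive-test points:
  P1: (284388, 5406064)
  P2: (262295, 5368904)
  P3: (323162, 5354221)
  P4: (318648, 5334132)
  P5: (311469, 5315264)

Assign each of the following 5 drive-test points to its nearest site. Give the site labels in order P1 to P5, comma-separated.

P1 → Coral (d²=615489992.00)
P2 → Magenta (d²=982404917.00)
P3 → Olive (d²=1262771074.00)
P4 → Olive (d²=582732757.00)
P5 → Indigo (d²=322689512.00)

Coral, Magenta, Olive, Olive, Indigo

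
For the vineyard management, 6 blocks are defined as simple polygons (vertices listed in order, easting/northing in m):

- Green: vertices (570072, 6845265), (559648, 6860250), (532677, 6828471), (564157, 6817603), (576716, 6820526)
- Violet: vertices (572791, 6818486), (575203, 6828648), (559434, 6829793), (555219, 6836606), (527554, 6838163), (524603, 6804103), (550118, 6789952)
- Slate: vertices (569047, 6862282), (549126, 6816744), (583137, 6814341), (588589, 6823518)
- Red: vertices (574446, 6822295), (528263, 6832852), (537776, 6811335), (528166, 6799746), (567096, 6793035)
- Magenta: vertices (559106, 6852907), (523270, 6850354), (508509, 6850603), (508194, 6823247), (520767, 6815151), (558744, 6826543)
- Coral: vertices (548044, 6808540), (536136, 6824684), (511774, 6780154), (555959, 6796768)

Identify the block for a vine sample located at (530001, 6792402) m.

Cast a ray rightward from (530001, 6792402). For each polygon, the edges (by vertex number in listed order) whose endpoints lie on opposite sides of northing = 6792402, where each meets that height, and whether that is right or left of the point:
Green: no edge straddles that height → 0 crossings.
Violet: 6–7 at easting≈545700.5 (right), 7–1 at easting≈552064.8 (right) → 2 crossings.
Slate: no edge straddles that height → 0 crossings.
Red: no edge straddles that height → 0 crossings.
Magenta: no edge straddles that height → 0 crossings.
Coral: 2–3 at easting≈518474.8 (left), 3–4 at easting≈544347.6 (right) → 1 crossing.
Only Coral has an odd count, so the point is inside Coral.

Coral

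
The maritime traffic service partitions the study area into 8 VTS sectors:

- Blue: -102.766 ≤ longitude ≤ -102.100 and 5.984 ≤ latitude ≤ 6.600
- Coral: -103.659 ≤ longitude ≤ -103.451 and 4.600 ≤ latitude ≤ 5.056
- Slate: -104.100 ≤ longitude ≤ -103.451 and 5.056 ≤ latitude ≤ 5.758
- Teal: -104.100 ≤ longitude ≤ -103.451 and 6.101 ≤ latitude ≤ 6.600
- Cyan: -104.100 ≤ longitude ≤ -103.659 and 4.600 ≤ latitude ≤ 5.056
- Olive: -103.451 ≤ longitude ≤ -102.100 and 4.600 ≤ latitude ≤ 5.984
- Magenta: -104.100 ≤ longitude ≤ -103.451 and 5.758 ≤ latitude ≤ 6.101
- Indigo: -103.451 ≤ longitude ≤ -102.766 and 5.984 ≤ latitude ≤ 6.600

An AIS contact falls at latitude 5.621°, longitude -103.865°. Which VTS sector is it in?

Slate

The point has longitude = -103.865 and latitude = 5.621.
Only Slate satisfies -104.100 ≤ longitude ≤ -103.451 and 5.056 ≤ latitude ≤ 5.758.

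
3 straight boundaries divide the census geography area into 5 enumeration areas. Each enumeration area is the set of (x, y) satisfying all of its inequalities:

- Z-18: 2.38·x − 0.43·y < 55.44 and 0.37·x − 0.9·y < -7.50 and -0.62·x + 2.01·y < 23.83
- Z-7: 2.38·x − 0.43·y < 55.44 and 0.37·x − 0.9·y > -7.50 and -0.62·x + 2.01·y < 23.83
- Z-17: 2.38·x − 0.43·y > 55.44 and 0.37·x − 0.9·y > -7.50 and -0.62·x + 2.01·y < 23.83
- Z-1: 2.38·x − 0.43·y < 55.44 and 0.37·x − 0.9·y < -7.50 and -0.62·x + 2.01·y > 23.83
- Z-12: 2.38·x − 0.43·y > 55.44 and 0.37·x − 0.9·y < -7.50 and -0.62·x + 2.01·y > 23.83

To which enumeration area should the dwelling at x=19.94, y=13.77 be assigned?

2.38·19.94 − 0.43·13.77 = 41.536, which is < 55.44
0.37·19.94 − 0.9·13.77 = -5.015, which is > -7.50
-0.62·19.94 + 2.01·13.77 = 15.315, which is < 23.83
This sign pattern matches Z-7.

Z-7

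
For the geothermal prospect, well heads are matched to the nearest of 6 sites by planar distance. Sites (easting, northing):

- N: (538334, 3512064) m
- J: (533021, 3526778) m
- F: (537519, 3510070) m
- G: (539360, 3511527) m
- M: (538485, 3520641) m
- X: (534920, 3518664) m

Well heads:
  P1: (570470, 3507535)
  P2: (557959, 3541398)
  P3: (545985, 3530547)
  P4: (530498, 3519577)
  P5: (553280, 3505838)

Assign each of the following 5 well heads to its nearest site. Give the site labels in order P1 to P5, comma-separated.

G, M, M, X, G

P1 → G (d²=983768164.00)
P2 → M (d²=810089725.00)
P3 → M (d²=154378836.00)
P4 → X (d²=20387653.00)
P5 → G (d²=226131121.00)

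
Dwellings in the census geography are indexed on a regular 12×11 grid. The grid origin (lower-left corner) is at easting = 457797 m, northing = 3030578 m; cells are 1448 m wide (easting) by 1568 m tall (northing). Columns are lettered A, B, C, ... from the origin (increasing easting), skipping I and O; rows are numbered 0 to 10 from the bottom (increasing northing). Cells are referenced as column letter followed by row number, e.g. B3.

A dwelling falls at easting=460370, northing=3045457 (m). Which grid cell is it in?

Column index: ⌊(460370 − 457797) / 1448⌋ = ⌊1.777⌋ = 1 → column B
Row offset from origin: ⌊(3045457 − 3030578) / 1568⌋ = ⌊9.489⌋ = 9 → row 9

B9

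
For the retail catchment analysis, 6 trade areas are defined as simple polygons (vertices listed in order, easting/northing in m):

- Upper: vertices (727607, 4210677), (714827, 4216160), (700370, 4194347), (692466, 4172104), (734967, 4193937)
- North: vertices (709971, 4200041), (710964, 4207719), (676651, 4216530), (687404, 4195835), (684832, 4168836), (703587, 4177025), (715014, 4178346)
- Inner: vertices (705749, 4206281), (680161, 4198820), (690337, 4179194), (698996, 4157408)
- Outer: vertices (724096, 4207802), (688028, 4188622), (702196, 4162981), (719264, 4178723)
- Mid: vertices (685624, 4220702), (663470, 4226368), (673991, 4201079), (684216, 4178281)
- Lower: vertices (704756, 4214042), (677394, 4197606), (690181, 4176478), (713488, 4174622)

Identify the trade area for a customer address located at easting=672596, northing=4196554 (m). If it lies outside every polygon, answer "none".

none

Cast a ray rightward from (672596, 4196554). For each polygon, the edges (by vertex number in listed order) whose endpoints lie on opposite sides of northing = 4196554, where each meets that height, and whether that is right or left of the point:
Upper: 2–3 at easting≈701832.7 (right), 5–1 at easting≈733816.4 (right) → 2 crossings.
North: 3–4 at easting≈687030.4 (right), 7–1 at easting≈710781.6 (right) → 2 crossings.
Inner: 2–3 at easting≈681335.9 (right), 4–1 at easting≈704405.0 (right) → 2 crossings.
Outer: 1–2 at easting≈702944.1 (right), 4–1 at easting≈722226.9 (right) → 2 crossings.
Mid: 3–4 at easting≈676020.5 (right), 4–1 at easting≈684822.5 (right) → 2 crossings.
Lower: 2–3 at easting≈678030.7 (right), 4–1 at easting≈708629.8 (right) → 2 crossings.
All counts are even, so the point lies outside every listed polygon.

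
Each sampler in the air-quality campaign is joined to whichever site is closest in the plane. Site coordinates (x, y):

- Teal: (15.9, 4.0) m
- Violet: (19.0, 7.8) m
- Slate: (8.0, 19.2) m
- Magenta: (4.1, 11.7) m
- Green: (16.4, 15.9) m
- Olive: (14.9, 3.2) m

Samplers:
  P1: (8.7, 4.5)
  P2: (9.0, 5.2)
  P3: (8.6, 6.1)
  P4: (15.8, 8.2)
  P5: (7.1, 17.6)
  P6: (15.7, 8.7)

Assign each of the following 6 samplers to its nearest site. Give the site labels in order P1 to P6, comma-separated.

P1 → Olive (d²=40.13)
P2 → Olive (d²=38.81)
P3 → Olive (d²=48.10)
P4 → Violet (d²=10.40)
P5 → Slate (d²=3.37)
P6 → Violet (d²=11.70)

Olive, Olive, Olive, Violet, Slate, Violet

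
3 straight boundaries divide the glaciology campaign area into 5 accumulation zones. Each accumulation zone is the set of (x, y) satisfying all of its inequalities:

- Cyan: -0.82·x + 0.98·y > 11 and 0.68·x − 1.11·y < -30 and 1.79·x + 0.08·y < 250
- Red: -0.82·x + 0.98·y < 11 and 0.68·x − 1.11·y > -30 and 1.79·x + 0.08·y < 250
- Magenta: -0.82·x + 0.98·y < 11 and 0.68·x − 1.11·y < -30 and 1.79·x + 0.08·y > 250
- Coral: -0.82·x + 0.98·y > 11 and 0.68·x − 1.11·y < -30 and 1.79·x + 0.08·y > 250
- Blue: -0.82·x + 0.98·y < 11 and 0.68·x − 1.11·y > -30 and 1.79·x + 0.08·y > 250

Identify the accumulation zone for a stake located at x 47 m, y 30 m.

Red

-0.82·47 + 0.98·30 = -9.140, which is < 11
0.68·47 − 1.11·30 = -1.340, which is > -30
1.79·47 + 0.08·30 = 86.530, which is < 250
This sign pattern matches Red.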